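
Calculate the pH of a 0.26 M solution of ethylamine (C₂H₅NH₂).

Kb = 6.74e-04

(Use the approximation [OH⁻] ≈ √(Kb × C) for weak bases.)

[OH⁻] = √(Kb × C) = √(6.74e-04 × 0.26) = 1.3238e-02. pOH = 1.88, pH = 14 - pOH

pH = 12.12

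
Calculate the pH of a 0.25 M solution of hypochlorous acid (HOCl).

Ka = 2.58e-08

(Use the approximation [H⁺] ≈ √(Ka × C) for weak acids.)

[H⁺] = √(Ka × C) = √(2.58e-08 × 0.25) = 8.0312e-05. pH = -log(8.0312e-05)

pH = 4.10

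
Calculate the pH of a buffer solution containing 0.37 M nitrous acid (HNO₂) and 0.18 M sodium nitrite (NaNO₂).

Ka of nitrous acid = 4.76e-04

pKa = -log(4.76e-04) = 3.32. pH = pKa + log([A⁻]/[HA]) = 3.32 + log(0.18/0.37)

pH = 3.01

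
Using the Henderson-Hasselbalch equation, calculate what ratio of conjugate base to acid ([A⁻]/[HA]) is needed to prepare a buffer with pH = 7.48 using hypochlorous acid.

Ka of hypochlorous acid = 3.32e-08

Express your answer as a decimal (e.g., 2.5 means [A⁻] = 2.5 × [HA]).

pKa = -log(3.32e-08) = 7.4789. pH = pKa + log([A⁻]/[HA]), so log([A⁻]/[HA]) = pH − pKa = 7.48 − 7.4789 = 0.0011. [A⁻]/[HA] = 10^(0.0011) = 1.00

[A⁻]/[HA] = 1.00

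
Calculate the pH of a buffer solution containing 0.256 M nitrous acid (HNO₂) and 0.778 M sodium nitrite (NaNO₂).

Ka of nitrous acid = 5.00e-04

pKa = -log(5.00e-04) = 3.30. pH = pKa + log([A⁻]/[HA]) = 3.30 + log(0.778/0.256)

pH = 3.78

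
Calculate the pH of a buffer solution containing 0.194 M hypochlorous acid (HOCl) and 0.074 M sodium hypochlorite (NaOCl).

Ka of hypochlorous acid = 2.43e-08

pKa = -log(2.43e-08) = 7.61. pH = pKa + log([A⁻]/[HA]) = 7.61 + log(0.074/0.194)

pH = 7.20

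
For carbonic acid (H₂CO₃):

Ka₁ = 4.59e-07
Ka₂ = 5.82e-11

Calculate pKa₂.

pKa₂ = -log(Ka₂) = -log(5.82e-11) = 10.24.

pK_{a2} = 10.24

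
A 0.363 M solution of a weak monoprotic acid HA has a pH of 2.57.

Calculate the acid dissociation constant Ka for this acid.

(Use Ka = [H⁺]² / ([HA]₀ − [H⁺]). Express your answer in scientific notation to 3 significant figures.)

[H⁺] = 10^(−pH) = 10^(−2.57) = 2.692e-03 M. For HA ⇌ H⁺ + A⁻, Ka = [H⁺][A⁻]/[HA] = [H⁺]² / ([HA]₀ − [H⁺]) = (2.692e-03)² / (0.363 − 2.692e-03) = 2.01e-05.

K_a = 2.01e-05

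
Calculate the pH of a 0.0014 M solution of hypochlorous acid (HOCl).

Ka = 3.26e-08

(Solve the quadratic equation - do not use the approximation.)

x² + Ka×x - Ka×C = 0. Using quadratic formula: [H⁺] = 6.7395e-06

pH = 5.17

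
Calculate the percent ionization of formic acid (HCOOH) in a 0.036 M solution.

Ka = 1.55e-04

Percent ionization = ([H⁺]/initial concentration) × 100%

Using Ka equilibrium: x² + Ka×x - Ka×C = 0. Solving: [H⁺] = 2.2860e-03. Percent = (2.2860e-03/0.036) × 100

Percent ionization = 6.35%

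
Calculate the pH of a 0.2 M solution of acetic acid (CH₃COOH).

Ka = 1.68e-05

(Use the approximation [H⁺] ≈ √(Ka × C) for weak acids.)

[H⁺] = √(Ka × C) = √(1.68e-05 × 0.2) = 1.8330e-03. pH = -log(1.8330e-03)

pH = 2.74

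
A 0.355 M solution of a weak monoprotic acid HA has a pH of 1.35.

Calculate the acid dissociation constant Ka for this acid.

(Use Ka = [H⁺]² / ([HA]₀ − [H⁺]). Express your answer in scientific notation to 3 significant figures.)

[H⁺] = 10^(−pH) = 10^(−1.35) = 4.467e-02 M. For HA ⇌ H⁺ + A⁻, Ka = [H⁺][A⁻]/[HA] = [H⁺]² / ([HA]₀ − [H⁺]) = (4.467e-02)² / (0.355 − 4.467e-02) = 6.43e-03.

K_a = 6.43e-03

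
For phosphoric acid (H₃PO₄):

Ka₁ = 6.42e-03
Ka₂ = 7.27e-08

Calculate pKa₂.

pKa₂ = -log(Ka₂) = -log(7.27e-08) = 7.14.

pK_{a2} = 7.14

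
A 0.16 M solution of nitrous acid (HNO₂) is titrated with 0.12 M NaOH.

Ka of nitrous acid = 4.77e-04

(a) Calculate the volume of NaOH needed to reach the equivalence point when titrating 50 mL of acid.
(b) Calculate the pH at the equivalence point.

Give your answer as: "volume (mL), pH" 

moles acid = 0.16 × 50/1000 = 0.008 mol; V_base = moles/0.12 × 1000 = 66.7 mL. At equivalence only the conjugate base is present: [A⁻] = 0.008/0.117 = 6.8571e-02 M. Kb = Kw/Ka = 2.10e-11; [OH⁻] = √(Kb × [A⁻]) = 1.1990e-06; pOH = 5.92; pH = 14 - pOH = 8.08.

V = 66.7 mL, pH = 8.08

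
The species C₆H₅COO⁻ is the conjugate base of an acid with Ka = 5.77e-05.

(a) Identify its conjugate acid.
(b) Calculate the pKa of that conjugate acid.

(a) The conjugate acid is formed by adding one H⁺ to C₆H₅COO⁻, giving C₆H₅COOH. (b) pKa = -log(Ka) = -log(5.77e-05) = 4.24.

Conjugate acid: C₆H₅COOH; pK_a = 4.24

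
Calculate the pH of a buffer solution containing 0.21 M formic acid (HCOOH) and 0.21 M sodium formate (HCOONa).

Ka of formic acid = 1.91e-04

pKa = -log(1.91e-04) = 3.72. pH = pKa + log([A⁻]/[HA]) = 3.72 + log(0.21/0.21)

pH = 3.72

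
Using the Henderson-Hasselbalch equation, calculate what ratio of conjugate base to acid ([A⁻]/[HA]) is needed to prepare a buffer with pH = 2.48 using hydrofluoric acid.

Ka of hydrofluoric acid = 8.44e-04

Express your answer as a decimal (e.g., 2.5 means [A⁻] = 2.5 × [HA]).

pKa = -log(8.44e-04) = 3.0737. pH = pKa + log([A⁻]/[HA]), so log([A⁻]/[HA]) = pH − pKa = 2.48 − 3.0737 = -0.5937. [A⁻]/[HA] = 10^(-0.5937) = 0.255

[A⁻]/[HA] = 0.255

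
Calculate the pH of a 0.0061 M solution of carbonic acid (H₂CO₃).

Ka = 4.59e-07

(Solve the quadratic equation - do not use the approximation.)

x² + Ka×x - Ka×C = 0. Using quadratic formula: [H⁺] = 5.2685e-05

pH = 4.28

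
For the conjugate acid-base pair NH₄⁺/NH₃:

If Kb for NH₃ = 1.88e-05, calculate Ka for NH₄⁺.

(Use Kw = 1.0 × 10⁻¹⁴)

For a conjugate pair Ka × Kb = Kw, so Ka = Kw/Kb = 1.0 × 10⁻¹⁴ / 1.88e-05 = 5.32e-10.

K_a = 5.32e-10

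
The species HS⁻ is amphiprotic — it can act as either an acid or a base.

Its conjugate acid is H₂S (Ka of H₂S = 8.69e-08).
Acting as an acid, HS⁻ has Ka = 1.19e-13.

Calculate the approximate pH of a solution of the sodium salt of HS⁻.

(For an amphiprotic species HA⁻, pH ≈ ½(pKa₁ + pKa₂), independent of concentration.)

pKa₁ = -log(8.69e-08) = 7.06; pKa₂ = -log(1.19e-13) = 12.92. For an amphiprotic species, pH ≈ ½(pKa₁ + pKa₂) = ½(7.06 + 12.92) = 9.99.

pH = 9.99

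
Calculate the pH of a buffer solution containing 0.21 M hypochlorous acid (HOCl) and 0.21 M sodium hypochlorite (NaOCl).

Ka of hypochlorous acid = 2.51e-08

pKa = -log(2.51e-08) = 7.60. pH = pKa + log([A⁻]/[HA]) = 7.60 + log(0.21/0.21)

pH = 7.60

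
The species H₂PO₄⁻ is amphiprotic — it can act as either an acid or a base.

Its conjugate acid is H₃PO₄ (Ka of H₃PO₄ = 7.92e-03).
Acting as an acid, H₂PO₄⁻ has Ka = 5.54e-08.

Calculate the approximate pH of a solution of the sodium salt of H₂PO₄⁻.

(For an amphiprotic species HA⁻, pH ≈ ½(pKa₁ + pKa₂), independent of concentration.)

pKa₁ = -log(7.92e-03) = 2.10; pKa₂ = -log(5.54e-08) = 7.26. For an amphiprotic species, pH ≈ ½(pKa₁ + pKa₂) = ½(2.10 + 7.26) = 4.68.

pH = 4.68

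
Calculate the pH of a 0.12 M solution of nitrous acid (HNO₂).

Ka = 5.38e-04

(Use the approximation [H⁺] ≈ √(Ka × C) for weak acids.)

[H⁺] = √(Ka × C) = √(5.38e-04 × 0.12) = 8.0349e-03. pH = -log(8.0349e-03)

pH = 2.10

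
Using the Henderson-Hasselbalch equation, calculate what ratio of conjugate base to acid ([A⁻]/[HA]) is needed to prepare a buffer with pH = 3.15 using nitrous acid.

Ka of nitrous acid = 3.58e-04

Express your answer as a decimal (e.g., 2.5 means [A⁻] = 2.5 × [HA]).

pKa = -log(3.58e-04) = 3.4461. pH = pKa + log([A⁻]/[HA]), so log([A⁻]/[HA]) = pH − pKa = 3.15 − 3.4461 = -0.2961. [A⁻]/[HA] = 10^(-0.2961) = 0.506

[A⁻]/[HA] = 0.506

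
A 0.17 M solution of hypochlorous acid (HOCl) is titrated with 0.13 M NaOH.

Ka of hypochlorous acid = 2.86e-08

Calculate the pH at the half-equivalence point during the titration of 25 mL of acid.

At half-equivalence [HA] = [A⁻], so Henderson-Hasselbalch gives pH = pKa = -log(2.86e-08) = 7.54.

pH = pKa = 7.54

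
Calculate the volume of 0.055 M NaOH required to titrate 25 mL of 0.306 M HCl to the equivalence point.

At equivalence: moles acid = moles base. moles HCl = 0.306 × 25/1000 = 0.00765 mol. V_base = moles / 0.055 × 1000 = 139.1 mL.

V_{base} = 139.1 mL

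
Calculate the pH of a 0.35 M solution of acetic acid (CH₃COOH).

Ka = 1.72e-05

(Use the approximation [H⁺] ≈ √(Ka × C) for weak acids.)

[H⁺] = √(Ka × C) = √(1.72e-05 × 0.35) = 2.4536e-03. pH = -log(2.4536e-03)

pH = 2.61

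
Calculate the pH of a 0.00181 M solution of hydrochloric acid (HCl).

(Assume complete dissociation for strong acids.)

[H⁺] = 0.00181 M for strong acid. pH = -log[H⁺] = -log(0.00181)

pH = 2.74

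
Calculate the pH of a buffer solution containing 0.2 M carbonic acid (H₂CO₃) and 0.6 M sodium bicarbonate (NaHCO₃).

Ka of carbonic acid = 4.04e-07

pKa = -log(4.04e-07) = 6.39. pH = pKa + log([A⁻]/[HA]) = 6.39 + log(0.6/0.2)

pH = 6.87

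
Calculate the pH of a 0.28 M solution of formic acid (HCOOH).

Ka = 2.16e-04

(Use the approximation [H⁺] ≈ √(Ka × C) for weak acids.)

[H⁺] = √(Ka × C) = √(2.16e-04 × 0.28) = 7.7769e-03. pH = -log(7.7769e-03)

pH = 2.11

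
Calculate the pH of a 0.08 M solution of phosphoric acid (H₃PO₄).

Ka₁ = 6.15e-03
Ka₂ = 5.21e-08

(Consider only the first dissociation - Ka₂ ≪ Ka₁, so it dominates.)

First dissociation dominates. From Ka₁ = [H⁺][HA⁻]/[H₂A], x² + Ka₁·x − Ka₁·C = 0 with C = 0.08 M and Ka₁ = 6.15e-03. Solving: [H⁺] = (−Ka₁ + √(Ka₁² + 4·Ka₁·C)) / 2 = 1.9318e-02 M. pH = -log(1.9318e-02) = 1.71.

pH = 1.71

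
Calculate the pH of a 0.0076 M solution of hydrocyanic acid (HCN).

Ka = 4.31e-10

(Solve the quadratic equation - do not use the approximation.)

x² + Ka×x - Ka×C = 0. Using quadratic formula: [H⁺] = 1.8096e-06

pH = 5.74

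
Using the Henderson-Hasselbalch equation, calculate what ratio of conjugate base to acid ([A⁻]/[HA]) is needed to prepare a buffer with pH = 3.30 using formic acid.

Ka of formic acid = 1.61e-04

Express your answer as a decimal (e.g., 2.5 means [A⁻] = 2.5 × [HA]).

pKa = -log(1.61e-04) = 3.7932. pH = pKa + log([A⁻]/[HA]), so log([A⁻]/[HA]) = pH − pKa = 3.30 − 3.7932 = -0.4932. [A⁻]/[HA] = 10^(-0.4932) = 0.321

[A⁻]/[HA] = 0.321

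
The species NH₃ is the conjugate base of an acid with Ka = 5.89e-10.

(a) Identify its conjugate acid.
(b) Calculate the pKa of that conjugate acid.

(a) The conjugate acid is formed by adding one H⁺ to NH₃, giving NH₄⁺. (b) pKa = -log(Ka) = -log(5.89e-10) = 9.23.

Conjugate acid: NH₄⁺; pK_a = 9.23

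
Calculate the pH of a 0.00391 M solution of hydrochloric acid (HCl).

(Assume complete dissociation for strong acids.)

[H⁺] = 0.00391 M for strong acid. pH = -log[H⁺] = -log(0.00391)

pH = 2.41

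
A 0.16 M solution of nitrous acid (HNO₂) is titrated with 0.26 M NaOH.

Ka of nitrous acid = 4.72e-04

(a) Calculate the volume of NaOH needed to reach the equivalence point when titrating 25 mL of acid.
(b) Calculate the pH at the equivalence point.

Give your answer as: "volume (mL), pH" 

moles acid = 0.16 × 25/1000 = 0.004 mol; V_base = moles/0.26 × 1000 = 15.4 mL. At equivalence only the conjugate base is present: [A⁻] = 0.004/0.040 = 9.9048e-02 M. Kb = Kw/Ka = 2.12e-11; [OH⁻] = √(Kb × [A⁻]) = 1.4486e-06; pOH = 5.84; pH = 14 - pOH = 8.16.

V = 15.4 mL, pH = 8.16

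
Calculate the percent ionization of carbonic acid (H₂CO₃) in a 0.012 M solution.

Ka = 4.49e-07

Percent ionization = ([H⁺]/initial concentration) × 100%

Using Ka equilibrium: x² + Ka×x - Ka×C = 0. Solving: [H⁺] = 7.3179e-05. Percent = (7.3179e-05/0.012) × 100

Percent ionization = 0.61%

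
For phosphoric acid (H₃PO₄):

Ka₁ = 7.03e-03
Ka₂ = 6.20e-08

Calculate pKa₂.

pKa₂ = -log(Ka₂) = -log(6.20e-08) = 7.21.

pK_{a2} = 7.21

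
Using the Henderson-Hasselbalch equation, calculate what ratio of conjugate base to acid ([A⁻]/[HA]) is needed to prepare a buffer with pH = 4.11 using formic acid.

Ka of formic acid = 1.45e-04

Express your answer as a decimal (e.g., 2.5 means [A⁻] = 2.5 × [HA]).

pKa = -log(1.45e-04) = 3.8386. pH = pKa + log([A⁻]/[HA]), so log([A⁻]/[HA]) = pH − pKa = 4.11 − 3.8386 = 0.2714. [A⁻]/[HA] = 10^(0.2714) = 1.87

[A⁻]/[HA] = 1.87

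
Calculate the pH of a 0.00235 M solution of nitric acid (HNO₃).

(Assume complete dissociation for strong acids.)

[H⁺] = 0.00235 M for strong acid. pH = -log[H⁺] = -log(0.00235)

pH = 2.63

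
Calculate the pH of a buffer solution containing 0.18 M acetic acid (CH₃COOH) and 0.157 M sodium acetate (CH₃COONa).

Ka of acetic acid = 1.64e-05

pKa = -log(1.64e-05) = 4.79. pH = pKa + log([A⁻]/[HA]) = 4.79 + log(0.157/0.18)

pH = 4.73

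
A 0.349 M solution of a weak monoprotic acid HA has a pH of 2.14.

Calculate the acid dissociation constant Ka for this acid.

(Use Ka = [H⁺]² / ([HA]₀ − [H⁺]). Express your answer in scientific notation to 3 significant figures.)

[H⁺] = 10^(−pH) = 10^(−2.14) = 7.244e-03 M. For HA ⇌ H⁺ + A⁻, Ka = [H⁺][A⁻]/[HA] = [H⁺]² / ([HA]₀ − [H⁺]) = (7.244e-03)² / (0.349 − 7.244e-03) = 1.54e-04.

K_a = 1.54e-04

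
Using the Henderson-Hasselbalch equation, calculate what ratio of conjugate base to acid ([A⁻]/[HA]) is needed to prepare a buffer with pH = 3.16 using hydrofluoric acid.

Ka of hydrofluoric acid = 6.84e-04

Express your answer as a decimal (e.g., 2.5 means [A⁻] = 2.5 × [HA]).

pKa = -log(6.84e-04) = 3.1649. pH = pKa + log([A⁻]/[HA]), so log([A⁻]/[HA]) = pH − pKa = 3.16 − 3.1649 = -0.0049. [A⁻]/[HA] = 10^(-0.0049) = 0.989

[A⁻]/[HA] = 0.989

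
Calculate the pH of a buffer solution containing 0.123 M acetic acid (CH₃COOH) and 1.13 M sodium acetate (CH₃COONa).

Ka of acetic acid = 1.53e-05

pKa = -log(1.53e-05) = 4.82. pH = pKa + log([A⁻]/[HA]) = 4.82 + log(1.13/0.123)

pH = 5.78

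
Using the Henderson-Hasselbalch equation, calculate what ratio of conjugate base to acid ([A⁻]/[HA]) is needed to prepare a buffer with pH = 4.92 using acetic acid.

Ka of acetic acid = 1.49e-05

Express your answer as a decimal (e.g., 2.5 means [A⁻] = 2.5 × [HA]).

pKa = -log(1.49e-05) = 4.8268. pH = pKa + log([A⁻]/[HA]), so log([A⁻]/[HA]) = pH − pKa = 4.92 − 4.8268 = 0.0932. [A⁻]/[HA] = 10^(0.0932) = 1.24

[A⁻]/[HA] = 1.24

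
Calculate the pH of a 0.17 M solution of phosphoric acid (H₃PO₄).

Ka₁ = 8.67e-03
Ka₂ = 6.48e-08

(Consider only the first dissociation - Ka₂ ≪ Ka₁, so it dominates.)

First dissociation dominates. From Ka₁ = [H⁺][HA⁻]/[H₂A], x² + Ka₁·x − Ka₁·C = 0 with C = 0.17 M and Ka₁ = 8.67e-03. Solving: [H⁺] = (−Ka₁ + √(Ka₁² + 4·Ka₁·C)) / 2 = 3.4300e-02 M. pH = -log(3.4300e-02) = 1.46.

pH = 1.46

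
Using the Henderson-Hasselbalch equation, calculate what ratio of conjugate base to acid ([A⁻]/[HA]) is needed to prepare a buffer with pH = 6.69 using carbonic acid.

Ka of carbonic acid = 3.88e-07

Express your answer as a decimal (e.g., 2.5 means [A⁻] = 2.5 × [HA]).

pKa = -log(3.88e-07) = 6.4112. pH = pKa + log([A⁻]/[HA]), so log([A⁻]/[HA]) = pH − pKa = 6.69 − 6.4112 = 0.2788. [A⁻]/[HA] = 10^(0.2788) = 1.90

[A⁻]/[HA] = 1.90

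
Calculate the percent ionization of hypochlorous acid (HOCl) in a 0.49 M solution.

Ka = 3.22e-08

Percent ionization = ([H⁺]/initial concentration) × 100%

Using Ka equilibrium: x² + Ka×x - Ka×C = 0. Solving: [H⁺] = 1.2559e-04. Percent = (1.2559e-04/0.49) × 100

Percent ionization = 0.0256%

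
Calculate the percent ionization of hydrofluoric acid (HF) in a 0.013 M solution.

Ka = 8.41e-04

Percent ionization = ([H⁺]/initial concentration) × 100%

Using Ka equilibrium: x² + Ka×x - Ka×C = 0. Solving: [H⁺] = 2.9126e-03. Percent = (2.9126e-03/0.013) × 100

Percent ionization = 22.4%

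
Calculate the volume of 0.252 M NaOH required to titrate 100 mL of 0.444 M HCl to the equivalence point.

At equivalence: moles acid = moles base. moles HCl = 0.444 × 100/1000 = 0.0444 mol. V_base = moles / 0.252 × 1000 = 176.2 mL.

V_{base} = 176.2 mL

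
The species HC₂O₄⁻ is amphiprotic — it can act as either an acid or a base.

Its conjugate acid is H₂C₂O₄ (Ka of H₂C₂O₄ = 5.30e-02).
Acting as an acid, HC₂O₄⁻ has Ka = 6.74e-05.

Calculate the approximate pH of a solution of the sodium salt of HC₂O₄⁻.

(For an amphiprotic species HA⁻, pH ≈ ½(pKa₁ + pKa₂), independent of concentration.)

pKa₁ = -log(5.30e-02) = 1.28; pKa₂ = -log(6.74e-05) = 4.17. For an amphiprotic species, pH ≈ ½(pKa₁ + pKa₂) = ½(1.28 + 4.17) = 2.72.

pH = 2.72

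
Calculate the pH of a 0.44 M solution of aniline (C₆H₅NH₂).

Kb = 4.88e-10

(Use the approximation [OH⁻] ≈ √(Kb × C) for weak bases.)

[OH⁻] = √(Kb × C) = √(4.88e-10 × 0.44) = 1.4653e-05. pOH = 4.83, pH = 14 - pOH

pH = 9.17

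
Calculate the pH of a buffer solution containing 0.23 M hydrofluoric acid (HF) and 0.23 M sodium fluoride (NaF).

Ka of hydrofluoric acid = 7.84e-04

pKa = -log(7.84e-04) = 3.11. pH = pKa + log([A⁻]/[HA]) = 3.11 + log(0.23/0.23)

pH = 3.11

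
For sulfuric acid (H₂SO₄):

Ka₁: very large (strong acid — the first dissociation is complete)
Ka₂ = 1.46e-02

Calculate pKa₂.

pKa₂ = -log(Ka₂) = -log(1.46e-02) = 1.84.

pK_{a2} = 1.84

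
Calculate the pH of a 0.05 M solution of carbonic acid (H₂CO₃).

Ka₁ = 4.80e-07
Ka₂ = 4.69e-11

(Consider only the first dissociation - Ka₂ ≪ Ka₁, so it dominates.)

First dissociation dominates. From Ka₁ = [H⁺][HA⁻]/[H₂A], x² + Ka₁·x − Ka₁·C = 0 with C = 0.05 M and Ka₁ = 4.80e-07. Solving: [H⁺] = (−Ka₁ + √(Ka₁² + 4·Ka₁·C)) / 2 = 1.5468e-04 M. pH = -log(1.5468e-04) = 3.81.

pH = 3.81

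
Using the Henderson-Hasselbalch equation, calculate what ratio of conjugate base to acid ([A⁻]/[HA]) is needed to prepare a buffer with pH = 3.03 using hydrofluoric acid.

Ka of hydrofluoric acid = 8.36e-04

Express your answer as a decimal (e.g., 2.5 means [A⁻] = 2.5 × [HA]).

pKa = -log(8.36e-04) = 3.0778. pH = pKa + log([A⁻]/[HA]), so log([A⁻]/[HA]) = pH − pKa = 3.03 − 3.0778 = -0.0478. [A⁻]/[HA] = 10^(-0.0478) = 0.896

[A⁻]/[HA] = 0.896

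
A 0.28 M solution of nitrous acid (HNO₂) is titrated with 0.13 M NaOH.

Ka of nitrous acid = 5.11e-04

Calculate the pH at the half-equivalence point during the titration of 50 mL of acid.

At half-equivalence [HA] = [A⁻], so Henderson-Hasselbalch gives pH = pKa = -log(5.11e-04) = 3.29.

pH = pKa = 3.29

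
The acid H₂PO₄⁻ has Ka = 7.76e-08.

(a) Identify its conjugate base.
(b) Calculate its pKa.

(a) The conjugate base is formed by removing one H⁺ from H₂PO₄⁻, giving HPO₄²⁻. (b) pKa = -log(Ka) = -log(7.76e-08) = 7.11.

Conjugate base: HPO₄²⁻; pK_a = 7.11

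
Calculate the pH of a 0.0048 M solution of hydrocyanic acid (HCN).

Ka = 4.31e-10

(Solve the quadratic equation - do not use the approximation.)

x² + Ka×x - Ka×C = 0. Using quadratic formula: [H⁺] = 1.4381e-06

pH = 5.84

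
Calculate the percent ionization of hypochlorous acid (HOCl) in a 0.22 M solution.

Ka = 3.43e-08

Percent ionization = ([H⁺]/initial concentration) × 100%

Using Ka equilibrium: x² + Ka×x - Ka×C = 0. Solving: [H⁺] = 8.6851e-05. Percent = (8.6851e-05/0.22) × 100

Percent ionization = 0.0395%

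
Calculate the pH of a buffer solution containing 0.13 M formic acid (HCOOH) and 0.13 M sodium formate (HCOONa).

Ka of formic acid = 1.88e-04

pKa = -log(1.88e-04) = 3.73. pH = pKa + log([A⁻]/[HA]) = 3.73 + log(0.13/0.13)

pH = 3.73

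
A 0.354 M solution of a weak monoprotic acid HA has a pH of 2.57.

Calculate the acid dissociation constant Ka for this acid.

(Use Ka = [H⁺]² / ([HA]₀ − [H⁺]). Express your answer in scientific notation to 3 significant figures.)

[H⁺] = 10^(−pH) = 10^(−2.57) = 2.692e-03 M. For HA ⇌ H⁺ + A⁻, Ka = [H⁺][A⁻]/[HA] = [H⁺]² / ([HA]₀ − [H⁺]) = (2.692e-03)² / (0.354 − 2.692e-03) = 2.06e-05.

K_a = 2.06e-05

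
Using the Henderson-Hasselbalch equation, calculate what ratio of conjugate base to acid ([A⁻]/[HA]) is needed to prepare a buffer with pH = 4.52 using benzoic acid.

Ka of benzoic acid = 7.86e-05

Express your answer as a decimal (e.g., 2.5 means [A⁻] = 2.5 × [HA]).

pKa = -log(7.86e-05) = 4.1046. pH = pKa + log([A⁻]/[HA]), so log([A⁻]/[HA]) = pH − pKa = 4.52 − 4.1046 = 0.4154. [A⁻]/[HA] = 10^(0.4154) = 2.60

[A⁻]/[HA] = 2.60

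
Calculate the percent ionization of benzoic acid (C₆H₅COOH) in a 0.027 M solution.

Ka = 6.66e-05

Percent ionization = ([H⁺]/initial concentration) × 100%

Using Ka equilibrium: x² + Ka×x - Ka×C = 0. Solving: [H⁺] = 1.3081e-03. Percent = (1.3081e-03/0.027) × 100

Percent ionization = 4.84%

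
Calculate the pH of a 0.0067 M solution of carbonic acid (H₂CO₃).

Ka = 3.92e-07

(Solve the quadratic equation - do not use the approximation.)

x² + Ka×x - Ka×C = 0. Using quadratic formula: [H⁺] = 5.1053e-05

pH = 4.29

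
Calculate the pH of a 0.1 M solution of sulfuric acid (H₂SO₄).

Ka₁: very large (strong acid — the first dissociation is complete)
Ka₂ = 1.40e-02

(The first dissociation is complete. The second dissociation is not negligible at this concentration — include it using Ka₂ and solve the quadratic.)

First dissociation is complete: [H⁺]₀ = [HSO₄⁻]₀ = C = 0.1 M. Second dissociation HSO₄⁻ ⇌ H⁺ + SO₄²⁻: let x = [SO₄²⁻]. Ka₂ = (C + x)·x / (C − x) = 1.40e-02 → x² + (C + Ka₂)·x − Ka₂·C = 0 → x² + 0.11400·x − 1.400e-03 = 0. x = (−0.11400 + √(0.11400² + 4 × 1.400e-03)) / 2 = 1.1184e-02 M. [H⁺] = C + x = 0.1 + 1.1184e-02 = 1.1118e-01 M. pH = -log(1.1118e-01) = 0.95.

pH = 0.95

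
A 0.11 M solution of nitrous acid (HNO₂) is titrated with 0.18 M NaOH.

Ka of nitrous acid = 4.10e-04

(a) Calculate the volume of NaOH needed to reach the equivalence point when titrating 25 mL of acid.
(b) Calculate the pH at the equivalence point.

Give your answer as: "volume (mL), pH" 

moles acid = 0.11 × 25/1000 = 0.00275 mol; V_base = moles/0.18 × 1000 = 15.3 mL. At equivalence only the conjugate base is present: [A⁻] = 0.00275/0.040 = 6.8276e-02 M. Kb = Kw/Ka = 2.44e-11; [OH⁻] = √(Kb × [A⁻]) = 1.2905e-06; pOH = 5.89; pH = 14 - pOH = 8.11.

V = 15.3 mL, pH = 8.11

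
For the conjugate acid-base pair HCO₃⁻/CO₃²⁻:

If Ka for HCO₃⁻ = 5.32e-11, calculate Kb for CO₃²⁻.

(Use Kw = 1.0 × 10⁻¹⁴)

For a conjugate pair Ka × Kb = Kw, so Kb = Kw/Ka = 1.0 × 10⁻¹⁴ / 5.32e-11 = 1.88e-04.

K_b = 1.88e-04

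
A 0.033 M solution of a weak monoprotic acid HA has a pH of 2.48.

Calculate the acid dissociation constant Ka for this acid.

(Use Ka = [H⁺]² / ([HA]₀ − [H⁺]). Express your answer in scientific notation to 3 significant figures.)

[H⁺] = 10^(−pH) = 10^(−2.48) = 3.311e-03 M. For HA ⇌ H⁺ + A⁻, Ka = [H⁺][A⁻]/[HA] = [H⁺]² / ([HA]₀ − [H⁺]) = (3.311e-03)² / (0.033 − 3.311e-03) = 3.69e-04.

K_a = 3.69e-04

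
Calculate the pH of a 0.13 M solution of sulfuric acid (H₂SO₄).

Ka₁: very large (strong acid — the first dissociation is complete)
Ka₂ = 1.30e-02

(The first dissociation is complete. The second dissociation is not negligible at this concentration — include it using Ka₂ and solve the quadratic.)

First dissociation is complete: [H⁺]₀ = [HSO₄⁻]₀ = C = 0.13 M. Second dissociation HSO₄⁻ ⇌ H⁺ + SO₄²⁻: let x = [SO₄²⁻]. Ka₂ = (C + x)·x / (C − x) = 1.30e-02 → x² + (C + Ka₂)·x − Ka₂·C = 0 → x² + 0.14300·x − 1.690e-03 = 0. x = (−0.14300 + √(0.14300² + 4 × 1.690e-03)) / 2 = 1.0976e-02 M. [H⁺] = C + x = 0.13 + 1.0976e-02 = 1.4098e-01 M. pH = -log(1.4098e-01) = 0.85.

pH = 0.85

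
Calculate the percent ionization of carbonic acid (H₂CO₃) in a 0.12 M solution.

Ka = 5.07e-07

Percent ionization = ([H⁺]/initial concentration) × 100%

Using Ka equilibrium: x² + Ka×x - Ka×C = 0. Solving: [H⁺] = 2.4640e-04. Percent = (2.4640e-04/0.12) × 100

Percent ionization = 0.205%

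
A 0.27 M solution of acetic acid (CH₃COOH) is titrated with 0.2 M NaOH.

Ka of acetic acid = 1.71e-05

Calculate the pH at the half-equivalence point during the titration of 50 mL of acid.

At half-equivalence [HA] = [A⁻], so Henderson-Hasselbalch gives pH = pKa = -log(1.71e-05) = 4.77.

pH = pKa = 4.77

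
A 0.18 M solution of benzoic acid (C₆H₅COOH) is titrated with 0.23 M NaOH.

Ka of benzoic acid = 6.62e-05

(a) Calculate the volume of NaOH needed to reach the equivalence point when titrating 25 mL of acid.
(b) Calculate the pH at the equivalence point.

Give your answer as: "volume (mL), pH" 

moles acid = 0.18 × 25/1000 = 0.0045 mol; V_base = moles/0.23 × 1000 = 19.6 mL. At equivalence only the conjugate base is present: [A⁻] = 0.0045/0.045 = 1.0098e-01 M. Kb = Kw/Ka = 1.51e-10; [OH⁻] = √(Kb × [A⁻]) = 3.9055e-06; pOH = 5.41; pH = 14 - pOH = 8.59.

V = 19.6 mL, pH = 8.59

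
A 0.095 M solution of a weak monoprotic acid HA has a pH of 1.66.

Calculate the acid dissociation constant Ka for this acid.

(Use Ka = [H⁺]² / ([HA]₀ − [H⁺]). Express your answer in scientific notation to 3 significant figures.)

[H⁺] = 10^(−pH) = 10^(−1.66) = 2.188e-02 M. For HA ⇌ H⁺ + A⁻, Ka = [H⁺][A⁻]/[HA] = [H⁺]² / ([HA]₀ − [H⁺]) = (2.188e-02)² / (0.095 − 2.188e-02) = 6.55e-03.

K_a = 6.55e-03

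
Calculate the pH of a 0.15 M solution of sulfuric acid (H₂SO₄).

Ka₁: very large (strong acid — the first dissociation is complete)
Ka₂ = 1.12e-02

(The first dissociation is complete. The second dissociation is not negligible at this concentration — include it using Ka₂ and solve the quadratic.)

First dissociation is complete: [H⁺]₀ = [HSO₄⁻]₀ = C = 0.15 M. Second dissociation HSO₄⁻ ⇌ H⁺ + SO₄²⁻: let x = [SO₄²⁻]. Ka₂ = (C + x)·x / (C − x) = 1.12e-02 → x² + (C + Ka₂)·x − Ka₂·C = 0 → x² + 0.16120·x − 1.680e-03 = 0. x = (−0.16120 + √(0.16120² + 4 × 1.680e-03)) / 2 = 9.8232e-03 M. [H⁺] = C + x = 0.15 + 9.8232e-03 = 1.5982e-01 M. pH = -log(1.5982e-01) = 0.80.

pH = 0.80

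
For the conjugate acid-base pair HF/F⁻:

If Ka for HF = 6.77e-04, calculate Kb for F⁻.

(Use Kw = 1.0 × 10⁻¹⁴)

For a conjugate pair Ka × Kb = Kw, so Kb = Kw/Ka = 1.0 × 10⁻¹⁴ / 6.77e-04 = 1.48e-11.

K_b = 1.48e-11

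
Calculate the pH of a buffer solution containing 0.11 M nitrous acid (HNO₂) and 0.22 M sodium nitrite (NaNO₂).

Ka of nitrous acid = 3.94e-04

pKa = -log(3.94e-04) = 3.40. pH = pKa + log([A⁻]/[HA]) = 3.40 + log(0.22/0.11)

pH = 3.71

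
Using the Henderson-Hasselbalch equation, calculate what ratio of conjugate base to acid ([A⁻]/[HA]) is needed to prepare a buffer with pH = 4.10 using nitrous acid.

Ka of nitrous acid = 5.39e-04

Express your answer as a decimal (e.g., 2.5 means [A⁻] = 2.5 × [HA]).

pKa = -log(5.39e-04) = 3.2684. pH = pKa + log([A⁻]/[HA]), so log([A⁻]/[HA]) = pH − pKa = 4.10 − 3.2684 = 0.8316. [A⁻]/[HA] = 10^(0.8316) = 6.79

[A⁻]/[HA] = 6.79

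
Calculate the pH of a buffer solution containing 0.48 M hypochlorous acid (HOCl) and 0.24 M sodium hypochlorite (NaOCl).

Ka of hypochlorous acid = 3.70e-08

pKa = -log(3.70e-08) = 7.43. pH = pKa + log([A⁻]/[HA]) = 7.43 + log(0.24/0.48)

pH = 7.13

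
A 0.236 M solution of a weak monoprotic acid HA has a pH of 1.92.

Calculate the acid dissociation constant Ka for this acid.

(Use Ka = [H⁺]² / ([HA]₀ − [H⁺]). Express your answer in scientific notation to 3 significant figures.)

[H⁺] = 10^(−pH) = 10^(−1.92) = 1.202e-02 M. For HA ⇌ H⁺ + A⁻, Ka = [H⁺][A⁻]/[HA] = [H⁺]² / ([HA]₀ − [H⁺]) = (1.202e-02)² / (0.236 − 1.202e-02) = 6.45e-04.

K_a = 6.45e-04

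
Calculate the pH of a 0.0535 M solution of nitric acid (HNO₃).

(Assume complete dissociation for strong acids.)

[H⁺] = 0.0535 M for strong acid. pH = -log[H⁺] = -log(0.0535)

pH = 1.27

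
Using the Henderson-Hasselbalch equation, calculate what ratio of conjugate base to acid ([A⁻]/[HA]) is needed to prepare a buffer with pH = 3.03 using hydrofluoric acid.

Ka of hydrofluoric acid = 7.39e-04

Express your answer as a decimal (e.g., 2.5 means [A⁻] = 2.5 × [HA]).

pKa = -log(7.39e-04) = 3.1314. pH = pKa + log([A⁻]/[HA]), so log([A⁻]/[HA]) = pH − pKa = 3.03 − 3.1314 = -0.1014. [A⁻]/[HA] = 10^(-0.1014) = 0.792

[A⁻]/[HA] = 0.792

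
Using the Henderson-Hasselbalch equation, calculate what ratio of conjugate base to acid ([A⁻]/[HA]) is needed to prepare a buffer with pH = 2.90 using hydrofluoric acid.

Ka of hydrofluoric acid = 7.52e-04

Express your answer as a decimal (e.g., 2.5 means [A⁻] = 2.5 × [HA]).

pKa = -log(7.52e-04) = 3.1238. pH = pKa + log([A⁻]/[HA]), so log([A⁻]/[HA]) = pH − pKa = 2.90 − 3.1238 = -0.2238. [A⁻]/[HA] = 10^(-0.2238) = 0.597

[A⁻]/[HA] = 0.597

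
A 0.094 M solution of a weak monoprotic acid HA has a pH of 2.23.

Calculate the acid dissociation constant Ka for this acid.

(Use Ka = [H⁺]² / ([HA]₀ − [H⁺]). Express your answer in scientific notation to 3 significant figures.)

[H⁺] = 10^(−pH) = 10^(−2.23) = 5.888e-03 M. For HA ⇌ H⁺ + A⁻, Ka = [H⁺][A⁻]/[HA] = [H⁺]² / ([HA]₀ − [H⁺]) = (5.888e-03)² / (0.094 − 5.888e-03) = 3.94e-04.

K_a = 3.94e-04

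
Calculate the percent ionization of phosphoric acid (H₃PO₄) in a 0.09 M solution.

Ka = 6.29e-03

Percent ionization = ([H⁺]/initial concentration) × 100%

Using Ka equilibrium: x² + Ka×x - Ka×C = 0. Solving: [H⁺] = 2.0855e-02. Percent = (2.0855e-02/0.09) × 100

Percent ionization = 23.2%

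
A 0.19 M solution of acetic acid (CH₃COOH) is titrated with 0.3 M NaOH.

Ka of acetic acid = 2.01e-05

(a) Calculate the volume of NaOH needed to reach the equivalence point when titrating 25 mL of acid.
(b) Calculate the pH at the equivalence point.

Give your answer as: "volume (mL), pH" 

moles acid = 0.19 × 25/1000 = 0.00475 mol; V_base = moles/0.3 × 1000 = 15.8 mL. At equivalence only the conjugate base is present: [A⁻] = 0.00475/0.041 = 1.1633e-01 M. Kb = Kw/Ka = 4.98e-10; [OH⁻] = √(Kb × [A⁻]) = 7.6075e-06; pOH = 5.12; pH = 14 - pOH = 8.88.

V = 15.8 mL, pH = 8.88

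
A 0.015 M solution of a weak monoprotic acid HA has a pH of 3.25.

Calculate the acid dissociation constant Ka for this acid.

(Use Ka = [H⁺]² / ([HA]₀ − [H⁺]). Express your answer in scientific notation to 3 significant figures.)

[H⁺] = 10^(−pH) = 10^(−3.25) = 5.623e-04 M. For HA ⇌ H⁺ + A⁻, Ka = [H⁺][A⁻]/[HA] = [H⁺]² / ([HA]₀ − [H⁺]) = (5.623e-04)² / (0.015 − 5.623e-04) = 2.19e-05.

K_a = 2.19e-05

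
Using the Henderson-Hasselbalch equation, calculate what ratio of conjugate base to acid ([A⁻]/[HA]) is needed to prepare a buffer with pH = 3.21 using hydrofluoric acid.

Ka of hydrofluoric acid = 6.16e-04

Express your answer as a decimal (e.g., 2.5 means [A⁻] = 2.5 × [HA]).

pKa = -log(6.16e-04) = 3.2104. pH = pKa + log([A⁻]/[HA]), so log([A⁻]/[HA]) = pH − pKa = 3.21 − 3.2104 = -0.0004. [A⁻]/[HA] = 10^(-0.0004) = 0.999

[A⁻]/[HA] = 0.999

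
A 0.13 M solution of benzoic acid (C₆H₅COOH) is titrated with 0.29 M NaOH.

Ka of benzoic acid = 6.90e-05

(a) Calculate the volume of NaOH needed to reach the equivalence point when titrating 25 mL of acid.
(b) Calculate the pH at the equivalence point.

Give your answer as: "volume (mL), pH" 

moles acid = 0.13 × 25/1000 = 0.00325 mol; V_base = moles/0.29 × 1000 = 11.2 mL. At equivalence only the conjugate base is present: [A⁻] = 0.00325/0.036 = 8.9762e-02 M. Kb = Kw/Ka = 1.45e-10; [OH⁻] = √(Kb × [A⁻]) = 3.6068e-06; pOH = 5.44; pH = 14 - pOH = 8.56.

V = 11.2 mL, pH = 8.56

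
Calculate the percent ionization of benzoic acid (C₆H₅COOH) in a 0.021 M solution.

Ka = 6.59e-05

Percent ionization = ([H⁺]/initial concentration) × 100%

Using Ka equilibrium: x² + Ka×x - Ka×C = 0. Solving: [H⁺] = 1.1439e-03. Percent = (1.1439e-03/0.021) × 100

Percent ionization = 5.45%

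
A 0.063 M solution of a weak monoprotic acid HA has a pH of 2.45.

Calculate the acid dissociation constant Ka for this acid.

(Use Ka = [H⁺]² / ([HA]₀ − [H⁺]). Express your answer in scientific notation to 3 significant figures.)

[H⁺] = 10^(−pH) = 10^(−2.45) = 3.548e-03 M. For HA ⇌ H⁺ + A⁻, Ka = [H⁺][A⁻]/[HA] = [H⁺]² / ([HA]₀ − [H⁺]) = (3.548e-03)² / (0.063 − 3.548e-03) = 2.12e-04.

K_a = 2.12e-04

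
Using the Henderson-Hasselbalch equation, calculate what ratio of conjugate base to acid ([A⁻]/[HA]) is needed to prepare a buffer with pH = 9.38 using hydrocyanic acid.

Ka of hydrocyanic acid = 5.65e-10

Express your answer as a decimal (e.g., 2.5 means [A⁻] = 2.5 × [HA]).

pKa = -log(5.65e-10) = 9.2480. pH = pKa + log([A⁻]/[HA]), so log([A⁻]/[HA]) = pH − pKa = 9.38 − 9.2480 = 0.1320. [A⁻]/[HA] = 10^(0.1320) = 1.36

[A⁻]/[HA] = 1.36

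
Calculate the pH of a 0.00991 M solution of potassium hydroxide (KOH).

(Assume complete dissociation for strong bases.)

[OH⁻] = 0.00991 M for strong base. pOH = -log[OH⁻] = 2.00, pH = 14 - pOH

pH = 12.00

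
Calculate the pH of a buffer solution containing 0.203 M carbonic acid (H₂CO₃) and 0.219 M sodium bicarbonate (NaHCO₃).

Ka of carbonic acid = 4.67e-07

pKa = -log(4.67e-07) = 6.33. pH = pKa + log([A⁻]/[HA]) = 6.33 + log(0.219/0.203)

pH = 6.36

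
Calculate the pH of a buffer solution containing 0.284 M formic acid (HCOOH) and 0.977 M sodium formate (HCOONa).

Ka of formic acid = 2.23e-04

pKa = -log(2.23e-04) = 3.65. pH = pKa + log([A⁻]/[HA]) = 3.65 + log(0.977/0.284)

pH = 4.19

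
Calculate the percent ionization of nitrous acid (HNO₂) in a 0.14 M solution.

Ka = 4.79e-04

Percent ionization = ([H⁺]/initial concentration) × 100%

Using Ka equilibrium: x² + Ka×x - Ka×C = 0. Solving: [H⁺] = 7.9530e-03. Percent = (7.9530e-03/0.14) × 100

Percent ionization = 5.68%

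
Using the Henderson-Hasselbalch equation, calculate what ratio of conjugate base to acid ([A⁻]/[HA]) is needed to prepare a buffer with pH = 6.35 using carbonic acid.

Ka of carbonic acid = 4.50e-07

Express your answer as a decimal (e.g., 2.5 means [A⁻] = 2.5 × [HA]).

pKa = -log(4.50e-07) = 6.3468. pH = pKa + log([A⁻]/[HA]), so log([A⁻]/[HA]) = pH − pKa = 6.35 − 6.3468 = 0.0032. [A⁻]/[HA] = 10^(0.0032) = 1.01

[A⁻]/[HA] = 1.01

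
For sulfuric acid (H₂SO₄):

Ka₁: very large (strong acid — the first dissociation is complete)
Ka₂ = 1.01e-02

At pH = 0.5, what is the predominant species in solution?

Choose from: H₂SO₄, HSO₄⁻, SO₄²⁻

The first dissociation is complete, so H₂SO₄ itself is never the predominant species in water; pKa₂ = -log(1.01e-02) = 2.00. For a polyprotic acid the predominant species crosses at each pKa: below pKa_n the protonated form dominates, above it the deprotonated form does. At pH = 0.5, the predominant species is HSO₄⁻.

HSO₄⁻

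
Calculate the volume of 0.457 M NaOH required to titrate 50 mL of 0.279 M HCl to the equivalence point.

At equivalence: moles acid = moles base. moles HCl = 0.279 × 50/1000 = 0.01395 mol. V_base = moles / 0.457 × 1000 = 30.5 mL.

V_{base} = 30.5 mL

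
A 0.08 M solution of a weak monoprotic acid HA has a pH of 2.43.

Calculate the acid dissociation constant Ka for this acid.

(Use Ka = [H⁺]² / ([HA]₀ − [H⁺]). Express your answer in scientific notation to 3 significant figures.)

[H⁺] = 10^(−pH) = 10^(−2.43) = 3.715e-03 M. For HA ⇌ H⁺ + A⁻, Ka = [H⁺][A⁻]/[HA] = [H⁺]² / ([HA]₀ − [H⁺]) = (3.715e-03)² / (0.08 − 3.715e-03) = 1.81e-04.

K_a = 1.81e-04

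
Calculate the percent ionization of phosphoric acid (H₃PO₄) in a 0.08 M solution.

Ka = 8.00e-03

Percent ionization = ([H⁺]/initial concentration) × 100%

Using Ka equilibrium: x² + Ka×x - Ka×C = 0. Solving: [H⁺] = 2.1612e-02. Percent = (2.1612e-02/0.08) × 100

Percent ionization = 27%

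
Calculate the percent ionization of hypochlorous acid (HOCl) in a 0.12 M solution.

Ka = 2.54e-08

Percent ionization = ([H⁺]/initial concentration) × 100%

Using Ka equilibrium: x² + Ka×x - Ka×C = 0. Solving: [H⁺] = 5.5196e-05. Percent = (5.5196e-05/0.12) × 100

Percent ionization = 0.046%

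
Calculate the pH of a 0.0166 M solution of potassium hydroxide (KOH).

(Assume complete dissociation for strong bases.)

[OH⁻] = 0.0166 M for strong base. pOH = -log[OH⁻] = 1.78, pH = 14 - pOH

pH = 12.22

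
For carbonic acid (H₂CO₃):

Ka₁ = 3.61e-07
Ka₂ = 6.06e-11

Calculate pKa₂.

pKa₂ = -log(Ka₂) = -log(6.06e-11) = 10.22.

pK_{a2} = 10.22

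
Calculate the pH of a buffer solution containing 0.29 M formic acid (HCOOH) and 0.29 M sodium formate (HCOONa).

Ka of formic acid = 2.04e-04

pKa = -log(2.04e-04) = 3.69. pH = pKa + log([A⁻]/[HA]) = 3.69 + log(0.29/0.29)

pH = 3.69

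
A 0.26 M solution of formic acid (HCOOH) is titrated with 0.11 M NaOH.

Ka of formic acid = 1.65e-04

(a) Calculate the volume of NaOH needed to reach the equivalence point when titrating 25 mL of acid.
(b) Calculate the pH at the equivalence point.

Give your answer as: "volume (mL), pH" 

moles acid = 0.26 × 25/1000 = 0.0065 mol; V_base = moles/0.11 × 1000 = 59.1 mL. At equivalence only the conjugate base is present: [A⁻] = 0.0065/0.084 = 7.7297e-02 M. Kb = Kw/Ka = 6.06e-11; [OH⁻] = √(Kb × [A⁻]) = 2.1644e-06; pOH = 5.66; pH = 14 - pOH = 8.34.

V = 59.1 mL, pH = 8.34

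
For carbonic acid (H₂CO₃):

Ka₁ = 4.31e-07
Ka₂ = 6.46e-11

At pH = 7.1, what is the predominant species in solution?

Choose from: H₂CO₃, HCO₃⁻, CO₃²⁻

pKa₁ = 6.37, pKa₂ = 10.19. For a polyprotic acid the predominant species crosses at each pKa: below pKa_n the protonated form dominates, above it the deprotonated form does. At pH = 7.1, the predominant species is HCO₃⁻.

HCO₃⁻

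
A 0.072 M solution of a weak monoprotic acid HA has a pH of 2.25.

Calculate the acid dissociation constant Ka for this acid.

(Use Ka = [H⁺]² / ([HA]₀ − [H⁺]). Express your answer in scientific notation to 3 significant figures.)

[H⁺] = 10^(−pH) = 10^(−2.25) = 5.623e-03 M. For HA ⇌ H⁺ + A⁻, Ka = [H⁺][A⁻]/[HA] = [H⁺]² / ([HA]₀ − [H⁺]) = (5.623e-03)² / (0.072 − 5.623e-03) = 4.76e-04.

K_a = 4.76e-04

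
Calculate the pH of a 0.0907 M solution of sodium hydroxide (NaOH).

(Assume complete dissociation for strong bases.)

[OH⁻] = 0.0907 M for strong base. pOH = -log[OH⁻] = 1.04, pH = 14 - pOH

pH = 12.96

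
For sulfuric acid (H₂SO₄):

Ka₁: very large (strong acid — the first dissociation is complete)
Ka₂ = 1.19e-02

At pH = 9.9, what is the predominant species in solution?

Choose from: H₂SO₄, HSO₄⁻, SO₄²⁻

The first dissociation is complete, so H₂SO₄ itself is never the predominant species in water; pKa₂ = -log(1.19e-02) = 1.92. For a polyprotic acid the predominant species crosses at each pKa: below pKa_n the protonated form dominates, above it the deprotonated form does. At pH = 9.9, the predominant species is SO₄²⁻.

SO₄²⁻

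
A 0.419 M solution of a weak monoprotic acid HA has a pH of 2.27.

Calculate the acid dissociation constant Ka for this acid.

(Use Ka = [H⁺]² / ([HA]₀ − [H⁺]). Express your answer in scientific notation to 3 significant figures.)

[H⁺] = 10^(−pH) = 10^(−2.27) = 5.370e-03 M. For HA ⇌ H⁺ + A⁻, Ka = [H⁺][A⁻]/[HA] = [H⁺]² / ([HA]₀ − [H⁺]) = (5.370e-03)² / (0.419 − 5.370e-03) = 6.97e-05.

K_a = 6.97e-05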